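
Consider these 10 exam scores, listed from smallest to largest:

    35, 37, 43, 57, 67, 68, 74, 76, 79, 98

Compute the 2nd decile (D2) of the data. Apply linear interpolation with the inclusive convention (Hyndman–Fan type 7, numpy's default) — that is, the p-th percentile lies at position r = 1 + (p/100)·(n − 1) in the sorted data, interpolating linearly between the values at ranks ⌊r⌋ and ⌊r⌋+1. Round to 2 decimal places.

n = 10.
r = 1 + (20/100)·(10 − 1) = 1 + 1.8 = 2.8.
Rank 2 is 37 and rank 3 is 43.
Interpolate: 37 + 0.8·(43 − 37) = 37 + 0.8·6 = 41.8.

41.80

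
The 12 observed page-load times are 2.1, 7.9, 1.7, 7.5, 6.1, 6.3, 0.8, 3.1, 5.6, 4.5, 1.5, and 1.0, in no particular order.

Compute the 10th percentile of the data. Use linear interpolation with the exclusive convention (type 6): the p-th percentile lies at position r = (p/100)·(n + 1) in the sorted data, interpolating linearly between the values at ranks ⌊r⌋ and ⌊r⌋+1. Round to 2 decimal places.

Sorted: 0.8, 1.0, 1.5, 1.7, 2.1, 3.1, 4.5, 5.6, 6.1, 6.3, 7.5, 7.9.
n = 12.
r = (10/100)·(12 + 1) = 1.3.
Rank 1 is 0.8 and rank 2 is 1.0.
Interpolate: 0.8 + 0.3·(1.0 − 0.8) = 0.8 + 0.3·0.2 = 0.86.

0.86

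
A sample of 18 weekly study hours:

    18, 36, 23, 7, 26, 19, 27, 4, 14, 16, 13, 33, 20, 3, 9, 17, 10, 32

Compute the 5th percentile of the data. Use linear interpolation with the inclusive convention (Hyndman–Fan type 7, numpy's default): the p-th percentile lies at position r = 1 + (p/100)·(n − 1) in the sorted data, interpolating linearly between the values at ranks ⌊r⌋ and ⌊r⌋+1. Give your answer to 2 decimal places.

Sorted: 3, 4, 7, 9, 10, 13, 14, 16, 17, 18, 19, 20, 23, 26, 27, 32, 33, 36.
n = 18.
r = 1 + (5/100)·(18 − 1) = 1 + 0.85 = 1.85.
Rank 1 is 3 and rank 2 is 4.
Interpolate: 3 + 0.85·(4 − 3) = 3 + 0.85·1 = 3.85.

3.85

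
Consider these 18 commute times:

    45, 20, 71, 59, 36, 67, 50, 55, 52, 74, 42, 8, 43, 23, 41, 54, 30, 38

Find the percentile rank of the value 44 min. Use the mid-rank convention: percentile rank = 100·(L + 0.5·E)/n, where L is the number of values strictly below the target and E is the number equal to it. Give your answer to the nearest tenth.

50.0

Sorted: 8, 20, 23, 30, 36, 38, 41, 42, 43, 45, 50, 52, 54, 55, 59, 67, 71, 74.
Count below 44: L = 9; count equal: E = 0; n = 18.
Percentile rank = 100·(9 + 0.5·0)/18 = 100·9/18 = 50.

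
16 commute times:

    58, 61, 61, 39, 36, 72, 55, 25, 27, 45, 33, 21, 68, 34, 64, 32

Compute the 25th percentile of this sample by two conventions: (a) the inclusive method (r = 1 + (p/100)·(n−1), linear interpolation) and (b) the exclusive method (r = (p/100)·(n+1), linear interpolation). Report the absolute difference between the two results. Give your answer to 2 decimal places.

Sorted: 21, 25, 27, 32, 33, 34, 36, 39, 45, 55, 58, 61, 61, 64, 68, 72.
n = 16.
(a) r = 4.75; between ranks 4 (32) and 5 (33): 32.75.
(b) r = 4.25; between ranks 4 (32) and 5 (33): 32.25.
|32.75 − 32.25| = 0.5.

0.50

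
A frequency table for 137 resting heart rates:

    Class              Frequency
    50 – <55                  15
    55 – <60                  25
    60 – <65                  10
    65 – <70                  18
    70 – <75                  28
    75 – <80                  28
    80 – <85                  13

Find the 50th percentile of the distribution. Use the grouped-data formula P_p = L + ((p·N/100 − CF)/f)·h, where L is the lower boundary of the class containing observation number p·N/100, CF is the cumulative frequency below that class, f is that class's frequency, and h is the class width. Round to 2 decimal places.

70.09

N = 137; target position k = 50/100 · 137 = 68.5.
Cumulative frequencies: 15, 40, 50, 68, 96, 124, 137.
Observation 68.5 falls in the class 70 – <75.
L = 70, CF = 68, f = 28, h = 5.
P50 = 70 + ((68.5 − 68)/28)·5 = 70 + 0.0892857 = 70.0893.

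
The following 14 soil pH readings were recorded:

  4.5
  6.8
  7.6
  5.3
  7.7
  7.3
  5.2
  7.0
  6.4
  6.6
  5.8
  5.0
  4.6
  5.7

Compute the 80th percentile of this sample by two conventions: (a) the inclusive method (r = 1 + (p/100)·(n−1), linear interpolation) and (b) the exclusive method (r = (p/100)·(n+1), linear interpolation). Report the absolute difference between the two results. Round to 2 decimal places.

Sorted: 4.5, 4.6, 5.0, 5.2, 5.3, 5.7, 5.8, 6.4, 6.6, 6.8, 7.0, 7.3, 7.6, 7.7.
n = 14.
(a) r = 11.4; between ranks 11 (7.0) and 12 (7.3): 7.12.
(b) r = 12 → value at rank 12 = 7.3.
|7.12 − 7.3| = 0.18.

0.18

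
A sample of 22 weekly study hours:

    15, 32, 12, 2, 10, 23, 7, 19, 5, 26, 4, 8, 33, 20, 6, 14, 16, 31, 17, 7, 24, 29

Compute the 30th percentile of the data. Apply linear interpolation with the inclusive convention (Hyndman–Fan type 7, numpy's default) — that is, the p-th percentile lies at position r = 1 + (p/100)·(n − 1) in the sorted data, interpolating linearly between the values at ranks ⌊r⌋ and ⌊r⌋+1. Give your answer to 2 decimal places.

8.60

Sorted: 2, 4, 5, 6, 7, 7, 8, 10, 12, 14, 15, 16, 17, 19, 20, 23, 24, 26, 29, 31, 32, 33.
n = 22.
r = 1 + (30/100)·(22 − 1) = 1 + 6.3 = 7.3.
Rank 7 is 8 and rank 8 is 10.
Interpolate: 8 + 0.3·(10 − 8) = 8 + 0.3·2 = 8.6.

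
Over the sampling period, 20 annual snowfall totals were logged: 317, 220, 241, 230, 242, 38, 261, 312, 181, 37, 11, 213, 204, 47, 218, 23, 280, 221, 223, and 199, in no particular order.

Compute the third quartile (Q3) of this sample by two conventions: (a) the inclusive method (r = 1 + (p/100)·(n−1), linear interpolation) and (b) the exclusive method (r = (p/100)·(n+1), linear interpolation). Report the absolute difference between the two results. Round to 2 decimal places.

Sorted: 11, 23, 37, 38, 47, 181, 199, 204, 213, 218, 220, 221, 223, 230, 241, 242, 261, 280, 312, 317.
n = 20.
(a) r = 15.25; between ranks 15 (241) and 16 (242): 241.25.
(b) r = 15.75; between ranks 15 (241) and 16 (242): 241.75.
|241.25 − 241.75| = 0.5.

0.50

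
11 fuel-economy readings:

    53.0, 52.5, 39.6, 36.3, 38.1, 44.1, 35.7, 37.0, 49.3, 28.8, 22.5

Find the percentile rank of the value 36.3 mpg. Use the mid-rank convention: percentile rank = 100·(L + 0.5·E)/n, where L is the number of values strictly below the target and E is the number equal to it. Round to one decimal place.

31.8

Sorted: 22.5, 28.8, 35.7, 36.3, 37.0, 38.1, 39.6, 44.1, 49.3, 52.5, 53.0.
Count below 36.3: L = 3; count equal: E = 1; n = 11.
Percentile rank = 100·(3 + 0.5·1)/11 = 100·3.5/11 = 31.82.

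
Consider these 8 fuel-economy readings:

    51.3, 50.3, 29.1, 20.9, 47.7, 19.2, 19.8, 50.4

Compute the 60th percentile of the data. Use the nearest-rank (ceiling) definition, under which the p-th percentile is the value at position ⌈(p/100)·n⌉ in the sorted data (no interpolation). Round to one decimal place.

Sorted: 19.2, 19.8, 20.9, 29.1, 47.7, 50.3, 50.4, 51.3.
n = 8.
Position = ⌈60/100 · 8⌉ = ⌈4.8⌉ = 5.
The value at rank 5 is 47.7.

47.7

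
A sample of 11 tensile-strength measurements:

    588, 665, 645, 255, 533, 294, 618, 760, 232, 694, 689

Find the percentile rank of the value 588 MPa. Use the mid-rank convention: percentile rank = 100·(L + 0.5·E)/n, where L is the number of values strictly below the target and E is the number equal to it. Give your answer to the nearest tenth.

40.9

Sorted: 232, 255, 294, 533, 588, 618, 645, 665, 689, 694, 760.
Count below 588: L = 4; count equal: E = 1; n = 11.
Percentile rank = 100·(4 + 0.5·1)/11 = 100·4.5/11 = 40.91.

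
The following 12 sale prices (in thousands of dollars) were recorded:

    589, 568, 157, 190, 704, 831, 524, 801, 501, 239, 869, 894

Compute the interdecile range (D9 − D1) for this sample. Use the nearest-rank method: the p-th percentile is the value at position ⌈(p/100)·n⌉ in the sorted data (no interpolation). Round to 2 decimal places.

679.00

Sorted: 157, 190, 239, 501, 524, 568, 589, 704, 801, 831, 869, 894.
n = 12.
P10: rank ⌈10/100·12⌉ = 2 → 190.
P90: rank ⌈90/100·12⌉ = 11 → 869.
Difference: 869 − 190 = 679.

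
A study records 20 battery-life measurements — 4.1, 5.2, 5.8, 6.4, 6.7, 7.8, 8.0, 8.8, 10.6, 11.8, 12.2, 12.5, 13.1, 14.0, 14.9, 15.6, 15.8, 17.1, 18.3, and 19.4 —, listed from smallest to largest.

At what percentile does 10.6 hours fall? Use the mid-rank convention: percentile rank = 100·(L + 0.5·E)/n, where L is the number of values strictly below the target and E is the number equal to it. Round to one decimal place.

42.5

Count below 10.6: L = 8; count equal: E = 1; n = 20.
Percentile rank = 100·(8 + 0.5·1)/20 = 100·8.5/20 = 42.5.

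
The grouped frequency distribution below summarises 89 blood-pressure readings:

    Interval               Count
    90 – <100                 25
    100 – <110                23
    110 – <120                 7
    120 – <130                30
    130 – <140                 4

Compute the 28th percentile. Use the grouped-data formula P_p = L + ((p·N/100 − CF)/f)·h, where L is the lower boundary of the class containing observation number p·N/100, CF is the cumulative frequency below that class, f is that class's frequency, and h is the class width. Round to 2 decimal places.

N = 89; target position k = 28/100 · 89 = 24.92.
Cumulative frequencies: 25, 48, 55, 85, 89.
Observation 24.92 falls in the class 90 – <100.
L = 90, CF = 0, f = 25, h = 10.
P28 = 90 + ((24.92 − 0)/25)·10 = 90 + 9.968 = 99.968.

99.97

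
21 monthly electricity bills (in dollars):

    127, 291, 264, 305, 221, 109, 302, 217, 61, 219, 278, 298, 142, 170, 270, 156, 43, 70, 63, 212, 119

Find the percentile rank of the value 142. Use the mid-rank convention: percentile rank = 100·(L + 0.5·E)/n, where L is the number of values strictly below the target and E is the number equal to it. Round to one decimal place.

Sorted: 43, 61, 63, 70, 109, 119, 127, 142, 156, 170, 212, 217, 219, 221, 264, 270, 278, 291, 298, 302, 305.
Count below 142: L = 7; count equal: E = 1; n = 21.
Percentile rank = 100·(7 + 0.5·1)/21 = 100·7.5/21 = 35.71.

35.7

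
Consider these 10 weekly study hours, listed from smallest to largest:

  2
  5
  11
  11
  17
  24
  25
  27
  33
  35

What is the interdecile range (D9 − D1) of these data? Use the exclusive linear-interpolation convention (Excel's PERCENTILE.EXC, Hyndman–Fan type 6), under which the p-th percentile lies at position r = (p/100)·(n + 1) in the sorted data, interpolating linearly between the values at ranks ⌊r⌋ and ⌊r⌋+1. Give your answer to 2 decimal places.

n = 10.
P10: r = 1.1; ranks 1–2 are 2, 5; interpolating gives 2.3.
P90: r = 9.9; ranks 9–10 are 33, 35; interpolating gives 34.8.
Difference: 34.8 − 2.3 = 32.5.

32.50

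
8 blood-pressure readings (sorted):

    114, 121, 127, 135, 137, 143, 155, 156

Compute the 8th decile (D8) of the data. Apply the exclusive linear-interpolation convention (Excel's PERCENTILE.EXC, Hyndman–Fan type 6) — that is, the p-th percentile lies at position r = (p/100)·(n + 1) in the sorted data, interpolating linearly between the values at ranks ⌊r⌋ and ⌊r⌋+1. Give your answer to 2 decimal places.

155.20

n = 8.
r = (80/100)·(8 + 1) = 7.2.
Rank 7 is 155 and rank 8 is 156.
Interpolate: 155 + 0.2·(156 − 155) = 155 + 0.2·1 = 155.2.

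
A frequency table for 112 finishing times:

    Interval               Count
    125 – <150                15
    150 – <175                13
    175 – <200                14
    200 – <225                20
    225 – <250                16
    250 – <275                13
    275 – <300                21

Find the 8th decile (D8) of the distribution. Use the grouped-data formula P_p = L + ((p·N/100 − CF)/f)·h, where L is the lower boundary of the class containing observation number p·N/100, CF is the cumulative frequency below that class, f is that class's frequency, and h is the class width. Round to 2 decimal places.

N = 112; target position k = 80/100 · 112 = 89.6.
Cumulative frequencies: 15, 28, 42, 62, 78, 91, 112.
Observation 89.6 falls in the class 250 – <275.
L = 250, CF = 78, f = 13, h = 25.
P80 = 250 + ((89.6 − 78)/13)·25 = 250 + 22.3077 = 272.308.

272.31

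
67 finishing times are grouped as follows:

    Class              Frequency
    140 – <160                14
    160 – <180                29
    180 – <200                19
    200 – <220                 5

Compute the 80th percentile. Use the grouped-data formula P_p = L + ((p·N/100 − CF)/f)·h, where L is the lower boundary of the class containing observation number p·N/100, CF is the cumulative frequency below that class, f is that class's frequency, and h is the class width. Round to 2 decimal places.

191.16

N = 67; target position k = 80/100 · 67 = 53.6.
Cumulative frequencies: 14, 43, 62, 67.
Observation 53.6 falls in the class 180 – <200.
L = 180, CF = 43, f = 19, h = 20.
P80 = 180 + ((53.6 − 43)/19)·20 = 180 + 11.1579 = 191.158.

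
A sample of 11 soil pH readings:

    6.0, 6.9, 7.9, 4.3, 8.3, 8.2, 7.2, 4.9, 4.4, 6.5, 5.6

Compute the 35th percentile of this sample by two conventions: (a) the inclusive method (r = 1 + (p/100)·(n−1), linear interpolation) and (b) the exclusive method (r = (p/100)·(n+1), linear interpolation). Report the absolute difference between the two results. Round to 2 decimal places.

0.12

Sorted: 4.3, 4.4, 4.9, 5.6, 6.0, 6.5, 6.9, 7.2, 7.9, 8.2, 8.3.
n = 11.
(a) r = 4.5; between ranks 4 (5.6) and 5 (6.0): 5.8.
(b) r = 4.2; between ranks 4 (5.6) and 5 (6.0): 5.68.
|5.8 − 5.68| = 0.12.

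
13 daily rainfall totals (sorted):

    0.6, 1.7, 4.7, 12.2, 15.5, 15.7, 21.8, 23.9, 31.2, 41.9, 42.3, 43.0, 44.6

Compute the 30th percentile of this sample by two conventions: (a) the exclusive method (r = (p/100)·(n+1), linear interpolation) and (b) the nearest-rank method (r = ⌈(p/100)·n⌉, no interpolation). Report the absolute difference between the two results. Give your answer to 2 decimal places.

0.66

n = 13.
(a) r = 4.2; between ranks 4 (12.2) and 5 (15.5): 12.86.
(b) the nearest-rank method: rank 4 → 12.2.
|12.86 − 12.2| = 0.66.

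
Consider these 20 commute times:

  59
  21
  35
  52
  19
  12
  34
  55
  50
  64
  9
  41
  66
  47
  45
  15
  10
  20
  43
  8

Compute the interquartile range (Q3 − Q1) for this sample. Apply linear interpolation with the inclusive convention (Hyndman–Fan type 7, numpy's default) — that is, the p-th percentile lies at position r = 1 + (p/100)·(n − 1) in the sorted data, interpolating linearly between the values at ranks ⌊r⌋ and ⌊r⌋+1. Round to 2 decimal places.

32.50

Sorted: 8, 9, 10, 12, 15, 19, 20, 21, 34, 35, 41, 43, 45, 47, 50, 52, 55, 59, 64, 66.
n = 20.
P25: r = 5.75; ranks 5–6 are 15, 19; interpolating gives 18.
P75: r = 15.25; ranks 15–16 are 50, 52; interpolating gives 50.5.
Difference: 50.5 − 18 = 32.5.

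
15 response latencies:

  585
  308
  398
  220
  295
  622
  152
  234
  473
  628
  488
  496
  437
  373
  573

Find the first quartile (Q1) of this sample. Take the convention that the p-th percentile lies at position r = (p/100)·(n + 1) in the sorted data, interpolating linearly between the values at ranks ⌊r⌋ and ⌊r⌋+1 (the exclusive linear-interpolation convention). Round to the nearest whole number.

Sorted: 152, 220, 234, 295, 308, 373, 398, 437, 473, 488, 496, 573, 585, 622, 628.
n = 15.
r = (25/100)·(15 + 1) = 4.
r is an integer, so P25 is the value at rank 4: 295.

295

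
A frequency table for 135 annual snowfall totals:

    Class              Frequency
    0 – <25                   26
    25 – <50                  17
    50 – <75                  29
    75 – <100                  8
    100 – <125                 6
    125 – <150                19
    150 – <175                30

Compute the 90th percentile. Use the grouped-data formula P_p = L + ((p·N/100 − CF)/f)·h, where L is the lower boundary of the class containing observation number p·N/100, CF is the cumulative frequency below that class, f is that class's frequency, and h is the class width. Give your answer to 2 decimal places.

N = 135; target position k = 90/100 · 135 = 121.5.
Cumulative frequencies: 26, 43, 72, 80, 86, 105, 135.
Observation 121.5 falls in the class 150 – <175.
L = 150, CF = 105, f = 30, h = 25.
P90 = 150 + ((121.5 − 105)/30)·25 = 150 + 13.75 = 163.75.

163.75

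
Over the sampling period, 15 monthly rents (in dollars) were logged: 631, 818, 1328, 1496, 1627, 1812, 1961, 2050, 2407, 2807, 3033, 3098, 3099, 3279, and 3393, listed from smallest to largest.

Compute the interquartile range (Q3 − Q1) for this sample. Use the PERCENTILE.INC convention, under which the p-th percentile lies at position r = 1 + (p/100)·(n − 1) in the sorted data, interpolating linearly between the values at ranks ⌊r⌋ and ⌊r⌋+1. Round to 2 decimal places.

n = 15.
P25: r = 4.5; ranks 4–5 are 1496, 1627; interpolating gives 1561.5.
P75: r = 11.5; ranks 11–12 are 3033, 3098; interpolating gives 3065.5.
Difference: 3065.5 − 1561.5 = 1504.

1504.00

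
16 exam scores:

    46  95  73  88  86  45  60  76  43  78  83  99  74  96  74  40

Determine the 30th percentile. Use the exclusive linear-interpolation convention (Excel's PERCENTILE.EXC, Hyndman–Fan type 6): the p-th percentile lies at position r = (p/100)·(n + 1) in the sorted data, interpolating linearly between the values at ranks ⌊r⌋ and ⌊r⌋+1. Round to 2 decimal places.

Sorted: 40, 43, 45, 46, 60, 73, 74, 74, 76, 78, 83, 86, 88, 95, 96, 99.
n = 16.
r = (30/100)·(16 + 1) = 5.1.
Rank 5 is 60 and rank 6 is 73.
Interpolate: 60 + 0.1·(73 − 60) = 60 + 0.1·13 = 61.3.

61.30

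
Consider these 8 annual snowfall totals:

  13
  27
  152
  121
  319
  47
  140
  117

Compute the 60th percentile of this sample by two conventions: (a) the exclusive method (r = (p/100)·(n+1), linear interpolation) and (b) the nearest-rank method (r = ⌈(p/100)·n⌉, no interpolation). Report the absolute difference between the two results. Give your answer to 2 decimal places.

Sorted: 13, 27, 47, 117, 121, 140, 152, 319.
n = 8.
(a) r = 5.4; between ranks 5 (121) and 6 (140): 128.6.
(b) the nearest-rank method: rank 5 → 121.
|128.6 − 121| = 7.6.

7.60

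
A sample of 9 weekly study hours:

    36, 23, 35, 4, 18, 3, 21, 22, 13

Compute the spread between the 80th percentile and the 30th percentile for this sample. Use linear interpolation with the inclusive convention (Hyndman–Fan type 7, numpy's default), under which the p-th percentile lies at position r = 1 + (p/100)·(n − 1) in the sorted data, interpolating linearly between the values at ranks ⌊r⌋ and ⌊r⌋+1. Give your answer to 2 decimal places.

Sorted: 3, 4, 13, 18, 21, 22, 23, 35, 36.
n = 9.
P30: r = 3.4; ranks 3–4 are 13, 18; interpolating gives 15.
P80: r = 7.4; ranks 7–8 are 23, 35; interpolating gives 27.8.
Difference: 27.8 − 15 = 12.8.

12.80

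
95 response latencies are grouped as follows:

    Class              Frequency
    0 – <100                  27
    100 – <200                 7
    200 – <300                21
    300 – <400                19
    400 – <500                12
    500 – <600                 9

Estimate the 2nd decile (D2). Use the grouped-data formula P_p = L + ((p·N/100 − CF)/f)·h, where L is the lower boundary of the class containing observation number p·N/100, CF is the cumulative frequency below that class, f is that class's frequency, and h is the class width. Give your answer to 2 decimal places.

N = 95; target position k = 20/100 · 95 = 19.
Cumulative frequencies: 27, 34, 55, 74, 86, 95.
Observation 19 falls in the class 0 – <100.
L = 0, CF = 0, f = 27, h = 100.
P20 = 0 + ((19 − 0)/27)·100 = 0 + 70.3704 = 70.3704.

70.37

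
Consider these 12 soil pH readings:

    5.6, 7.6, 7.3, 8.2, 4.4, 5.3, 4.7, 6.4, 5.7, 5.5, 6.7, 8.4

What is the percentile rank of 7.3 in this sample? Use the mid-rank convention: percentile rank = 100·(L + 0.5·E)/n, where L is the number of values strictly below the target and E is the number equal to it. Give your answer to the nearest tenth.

70.8

Sorted: 4.4, 4.7, 5.3, 5.5, 5.6, 5.7, 6.4, 6.7, 7.3, 7.6, 8.2, 8.4.
Count below 7.3: L = 8; count equal: E = 1; n = 12.
Percentile rank = 100·(8 + 0.5·1)/12 = 100·8.5/12 = 70.83.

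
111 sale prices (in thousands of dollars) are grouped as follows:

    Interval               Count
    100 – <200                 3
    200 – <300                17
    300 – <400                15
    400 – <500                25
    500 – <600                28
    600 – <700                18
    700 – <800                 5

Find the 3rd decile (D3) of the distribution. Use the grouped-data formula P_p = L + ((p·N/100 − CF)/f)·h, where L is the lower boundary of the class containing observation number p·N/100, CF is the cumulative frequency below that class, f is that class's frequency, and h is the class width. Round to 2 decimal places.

N = 111; target position k = 30/100 · 111 = 33.3.
Cumulative frequencies: 3, 20, 35, 60, 88, 106, 111.
Observation 33.3 falls in the class 300 – <400.
L = 300, CF = 20, f = 15, h = 100.
P30 = 300 + ((33.3 − 20)/15)·100 = 300 + 88.6667 = 388.667.

388.67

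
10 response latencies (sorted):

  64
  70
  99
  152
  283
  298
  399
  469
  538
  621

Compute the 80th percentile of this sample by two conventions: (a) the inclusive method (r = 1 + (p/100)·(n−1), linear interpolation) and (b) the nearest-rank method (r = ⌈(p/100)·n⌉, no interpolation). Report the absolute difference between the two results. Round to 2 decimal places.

13.80

n = 10.
(a) r = 8.2; between ranks 8 (469) and 9 (538): 482.8.
(b) the nearest-rank method: rank 8 → 469.
|482.8 − 469| = 13.8.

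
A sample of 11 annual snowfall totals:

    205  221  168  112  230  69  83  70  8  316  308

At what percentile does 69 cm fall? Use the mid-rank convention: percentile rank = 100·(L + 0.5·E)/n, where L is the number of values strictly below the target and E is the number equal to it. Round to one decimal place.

Sorted: 8, 69, 70, 83, 112, 168, 205, 221, 230, 308, 316.
Count below 69: L = 1; count equal: E = 1; n = 11.
Percentile rank = 100·(1 + 0.5·1)/11 = 100·1.5/11 = 13.64.

13.6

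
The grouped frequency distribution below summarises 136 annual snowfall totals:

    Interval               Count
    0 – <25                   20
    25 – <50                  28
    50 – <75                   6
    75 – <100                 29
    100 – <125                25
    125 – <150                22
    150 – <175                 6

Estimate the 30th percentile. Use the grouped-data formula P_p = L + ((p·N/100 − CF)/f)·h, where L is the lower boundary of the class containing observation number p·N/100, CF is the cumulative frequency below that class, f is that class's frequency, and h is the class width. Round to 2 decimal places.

43.57

N = 136; target position k = 30/100 · 136 = 40.8.
Cumulative frequencies: 20, 48, 54, 83, 108, 130, 136.
Observation 40.8 falls in the class 25 – <50.
L = 25, CF = 20, f = 28, h = 25.
P30 = 25 + ((40.8 − 20)/28)·25 = 25 + 18.5714 = 43.5714.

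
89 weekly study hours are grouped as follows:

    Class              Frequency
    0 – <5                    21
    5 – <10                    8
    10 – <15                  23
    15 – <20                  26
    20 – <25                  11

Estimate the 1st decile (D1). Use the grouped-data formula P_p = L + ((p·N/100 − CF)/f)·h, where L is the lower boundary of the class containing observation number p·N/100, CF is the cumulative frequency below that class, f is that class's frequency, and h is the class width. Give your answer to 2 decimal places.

2.12

N = 89; target position k = 10/100 · 89 = 8.9.
Cumulative frequencies: 21, 29, 52, 78, 89.
Observation 8.9 falls in the class 0 – <5.
L = 0, CF = 0, f = 21, h = 5.
P10 = 0 + ((8.9 − 0)/21)·5 = 0 + 2.11905 = 2.11905.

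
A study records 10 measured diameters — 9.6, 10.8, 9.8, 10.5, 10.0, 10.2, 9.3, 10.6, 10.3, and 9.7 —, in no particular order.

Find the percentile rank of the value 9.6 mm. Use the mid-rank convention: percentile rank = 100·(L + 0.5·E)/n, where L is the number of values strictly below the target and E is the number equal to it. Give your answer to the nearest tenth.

15.0

Sorted: 9.3, 9.6, 9.7, 9.8, 10.0, 10.2, 10.3, 10.5, 10.6, 10.8.
Count below 9.6: L = 1; count equal: E = 1; n = 10.
Percentile rank = 100·(1 + 0.5·1)/10 = 100·1.5/10 = 15.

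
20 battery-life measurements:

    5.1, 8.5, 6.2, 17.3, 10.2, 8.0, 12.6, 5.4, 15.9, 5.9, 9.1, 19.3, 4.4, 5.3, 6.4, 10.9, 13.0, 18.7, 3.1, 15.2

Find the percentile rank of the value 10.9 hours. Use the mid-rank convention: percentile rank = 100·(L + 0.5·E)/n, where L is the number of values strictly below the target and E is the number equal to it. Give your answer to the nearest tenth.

Sorted: 3.1, 4.4, 5.1, 5.3, 5.4, 5.9, 6.2, 6.4, 8.0, 8.5, 9.1, 10.2, 10.9, 12.6, 13.0, 15.2, 15.9, 17.3, 18.7, 19.3.
Count below 10.9: L = 12; count equal: E = 1; n = 20.
Percentile rank = 100·(12 + 0.5·1)/20 = 100·12.5/20 = 62.5.

62.5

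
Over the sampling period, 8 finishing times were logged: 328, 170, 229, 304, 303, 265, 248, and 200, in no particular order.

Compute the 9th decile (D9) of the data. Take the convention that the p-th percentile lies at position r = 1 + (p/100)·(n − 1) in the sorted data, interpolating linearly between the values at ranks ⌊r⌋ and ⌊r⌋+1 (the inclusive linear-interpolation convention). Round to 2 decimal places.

Sorted: 170, 200, 229, 248, 265, 303, 304, 328.
n = 8.
r = 1 + (90/100)·(8 − 1) = 1 + 6.3 = 7.3.
Rank 7 is 304 and rank 8 is 328.
Interpolate: 304 + 0.3·(328 − 304) = 304 + 0.3·24 = 311.2.

311.20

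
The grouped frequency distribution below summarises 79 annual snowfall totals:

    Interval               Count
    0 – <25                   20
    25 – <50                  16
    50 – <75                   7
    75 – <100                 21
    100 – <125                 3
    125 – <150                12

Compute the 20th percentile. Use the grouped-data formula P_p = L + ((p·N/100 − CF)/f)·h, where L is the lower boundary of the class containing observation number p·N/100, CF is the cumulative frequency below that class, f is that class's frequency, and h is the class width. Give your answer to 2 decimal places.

19.75

N = 79; target position k = 20/100 · 79 = 15.8.
Cumulative frequencies: 20, 36, 43, 64, 67, 79.
Observation 15.8 falls in the class 0 – <25.
L = 0, CF = 0, f = 20, h = 25.
P20 = 0 + ((15.8 − 0)/20)·25 = 0 + 19.75 = 19.75.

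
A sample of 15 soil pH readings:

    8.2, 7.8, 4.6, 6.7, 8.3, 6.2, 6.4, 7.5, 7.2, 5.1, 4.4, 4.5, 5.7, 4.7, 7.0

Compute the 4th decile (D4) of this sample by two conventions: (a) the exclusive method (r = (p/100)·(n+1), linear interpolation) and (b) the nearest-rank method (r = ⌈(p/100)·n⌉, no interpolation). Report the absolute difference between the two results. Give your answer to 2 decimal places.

0.20

Sorted: 4.4, 4.5, 4.6, 4.7, 5.1, 5.7, 6.2, 6.4, 6.7, 7.0, 7.2, 7.5, 7.8, 8.2, 8.3.
n = 15.
(a) r = 6.4; between ranks 6 (5.7) and 7 (6.2): 5.9.
(b) the nearest-rank method: rank 6 → 5.7.
|5.9 − 5.7| = 0.2.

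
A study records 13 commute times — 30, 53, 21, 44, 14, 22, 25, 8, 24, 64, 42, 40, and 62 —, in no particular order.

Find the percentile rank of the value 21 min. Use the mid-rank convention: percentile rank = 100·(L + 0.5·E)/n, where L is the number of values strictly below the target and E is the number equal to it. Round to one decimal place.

19.2

Sorted: 8, 14, 21, 22, 24, 25, 30, 40, 42, 44, 53, 62, 64.
Count below 21: L = 2; count equal: E = 1; n = 13.
Percentile rank = 100·(2 + 0.5·1)/13 = 100·2.5/13 = 19.23.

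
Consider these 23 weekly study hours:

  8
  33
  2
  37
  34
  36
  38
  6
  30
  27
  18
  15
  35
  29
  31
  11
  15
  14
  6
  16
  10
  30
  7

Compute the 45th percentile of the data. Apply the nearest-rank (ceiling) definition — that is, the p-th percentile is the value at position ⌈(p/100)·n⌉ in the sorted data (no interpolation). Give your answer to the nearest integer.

16

Sorted: 2, 6, 6, 7, 8, 10, 11, 14, 15, 15, 16, 18, 27, 29, 30, 30, 31, 33, 34, 35, 36, 37, 38.
n = 23.
Position = ⌈45/100 · 23⌉ = ⌈10.35⌉ = 11.
The value at rank 11 is 16.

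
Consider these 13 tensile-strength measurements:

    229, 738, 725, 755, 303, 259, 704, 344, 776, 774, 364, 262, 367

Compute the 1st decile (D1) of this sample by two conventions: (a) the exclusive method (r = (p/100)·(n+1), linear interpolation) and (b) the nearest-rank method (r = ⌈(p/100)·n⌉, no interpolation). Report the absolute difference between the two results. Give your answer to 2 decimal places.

18.00

Sorted: 229, 259, 262, 303, 344, 364, 367, 704, 725, 738, 755, 774, 776.
n = 13.
(a) r = 1.4; between ranks 1 (229) and 2 (259): 241.
(b) the nearest-rank method: rank 2 → 259.
|241 − 259| = 18.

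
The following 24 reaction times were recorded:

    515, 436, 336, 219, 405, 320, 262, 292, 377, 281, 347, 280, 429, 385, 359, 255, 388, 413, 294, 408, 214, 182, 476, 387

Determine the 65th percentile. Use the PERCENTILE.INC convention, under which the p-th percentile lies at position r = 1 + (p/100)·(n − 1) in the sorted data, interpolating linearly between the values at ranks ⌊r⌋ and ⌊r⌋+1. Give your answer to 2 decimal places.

386.90

Sorted: 182, 214, 219, 255, 262, 280, 281, 292, 294, 320, 336, 347, 359, 377, 385, 387, 388, 405, 408, 413, 429, 436, 476, 515.
n = 24.
r = 1 + (65/100)·(24 − 1) = 1 + 14.95 = 15.95.
Rank 15 is 385 and rank 16 is 387.
Interpolate: 385 + 0.95·(387 − 385) = 385 + 0.95·2 = 386.9.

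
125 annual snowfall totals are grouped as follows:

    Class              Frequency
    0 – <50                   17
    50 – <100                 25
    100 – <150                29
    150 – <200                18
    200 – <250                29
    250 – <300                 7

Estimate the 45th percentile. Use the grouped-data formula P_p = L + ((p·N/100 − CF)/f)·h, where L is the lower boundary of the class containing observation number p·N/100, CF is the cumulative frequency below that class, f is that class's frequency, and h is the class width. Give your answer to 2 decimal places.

N = 125; target position k = 45/100 · 125 = 56.25.
Cumulative frequencies: 17, 42, 71, 89, 118, 125.
Observation 56.25 falls in the class 100 – <150.
L = 100, CF = 42, f = 29, h = 50.
P45 = 100 + ((56.25 − 42)/29)·50 = 100 + 24.569 = 124.569.

124.57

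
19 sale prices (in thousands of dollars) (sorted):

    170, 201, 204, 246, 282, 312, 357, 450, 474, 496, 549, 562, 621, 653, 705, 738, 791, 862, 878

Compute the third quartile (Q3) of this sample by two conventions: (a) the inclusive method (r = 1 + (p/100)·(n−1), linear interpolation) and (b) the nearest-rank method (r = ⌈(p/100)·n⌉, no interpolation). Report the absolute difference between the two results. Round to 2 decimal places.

26.00

n = 19.
(a) r = 14.5; between ranks 14 (653) and 15 (705): 679.
(b) the nearest-rank method: rank 15 → 705.
|679 − 705| = 26.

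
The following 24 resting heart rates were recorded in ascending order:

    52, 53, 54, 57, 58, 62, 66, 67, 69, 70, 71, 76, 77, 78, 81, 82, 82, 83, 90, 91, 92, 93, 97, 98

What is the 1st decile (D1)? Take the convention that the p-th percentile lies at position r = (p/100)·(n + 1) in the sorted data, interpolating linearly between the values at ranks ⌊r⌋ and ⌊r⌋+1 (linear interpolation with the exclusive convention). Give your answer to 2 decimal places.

53.50

n = 24.
r = (10/100)·(24 + 1) = 2.5.
Rank 2 is 53 and rank 3 is 54.
Interpolate: 53 + 0.5·(54 − 53) = 53 + 0.5·1 = 53.5.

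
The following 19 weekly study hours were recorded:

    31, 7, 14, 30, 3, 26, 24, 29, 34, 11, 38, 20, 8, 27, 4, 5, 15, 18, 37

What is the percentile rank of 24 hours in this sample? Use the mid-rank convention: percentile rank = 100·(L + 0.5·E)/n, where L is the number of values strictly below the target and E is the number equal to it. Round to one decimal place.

55.3

Sorted: 3, 4, 5, 7, 8, 11, 14, 15, 18, 20, 24, 26, 27, 29, 30, 31, 34, 37, 38.
Count below 24: L = 10; count equal: E = 1; n = 19.
Percentile rank = 100·(10 + 0.5·1)/19 = 100·10.5/19 = 55.26.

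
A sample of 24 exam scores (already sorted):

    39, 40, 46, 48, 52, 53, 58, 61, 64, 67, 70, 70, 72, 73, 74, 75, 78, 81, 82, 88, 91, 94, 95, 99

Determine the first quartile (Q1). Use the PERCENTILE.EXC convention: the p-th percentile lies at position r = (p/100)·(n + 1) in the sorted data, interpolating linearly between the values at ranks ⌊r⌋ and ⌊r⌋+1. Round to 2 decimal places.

n = 24.
r = (25/100)·(24 + 1) = 6.25.
Rank 6 is 53 and rank 7 is 58.
Interpolate: 53 + 0.25·(58 − 53) = 53 + 0.25·5 = 54.25.

54.25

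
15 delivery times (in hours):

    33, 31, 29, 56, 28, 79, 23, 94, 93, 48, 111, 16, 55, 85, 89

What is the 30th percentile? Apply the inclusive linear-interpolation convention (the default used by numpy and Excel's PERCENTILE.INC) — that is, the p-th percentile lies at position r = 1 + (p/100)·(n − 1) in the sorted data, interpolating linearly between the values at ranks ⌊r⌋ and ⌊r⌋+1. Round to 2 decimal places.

31.40

Sorted: 16, 23, 28, 29, 31, 33, 48, 55, 56, 79, 85, 89, 93, 94, 111.
n = 15.
r = 1 + (30/100)·(15 − 1) = 1 + 4.2 = 5.2.
Rank 5 is 31 and rank 6 is 33.
Interpolate: 31 + 0.2·(33 − 31) = 31 + 0.2·2 = 31.4.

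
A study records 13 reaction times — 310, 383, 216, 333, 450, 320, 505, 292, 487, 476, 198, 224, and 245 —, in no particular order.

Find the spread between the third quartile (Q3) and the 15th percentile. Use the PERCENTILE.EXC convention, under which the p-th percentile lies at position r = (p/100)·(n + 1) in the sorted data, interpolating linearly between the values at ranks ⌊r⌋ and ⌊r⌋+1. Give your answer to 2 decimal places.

246.20

Sorted: 198, 216, 224, 245, 292, 310, 320, 333, 383, 450, 476, 487, 505.
n = 13.
P15: r = 2.1; ranks 2–3 are 216, 224; interpolating gives 216.8.
P75: r = 10.5; ranks 10–11 are 450, 476; interpolating gives 463.
Difference: 463 − 216.8 = 246.2.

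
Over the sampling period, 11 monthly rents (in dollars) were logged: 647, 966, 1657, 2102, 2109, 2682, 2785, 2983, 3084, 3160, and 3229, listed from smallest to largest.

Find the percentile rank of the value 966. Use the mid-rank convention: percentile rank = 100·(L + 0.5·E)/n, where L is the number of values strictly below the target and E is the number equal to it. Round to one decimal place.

Count below 966: L = 1; count equal: E = 1; n = 11.
Percentile rank = 100·(1 + 0.5·1)/11 = 100·1.5/11 = 13.64.

13.6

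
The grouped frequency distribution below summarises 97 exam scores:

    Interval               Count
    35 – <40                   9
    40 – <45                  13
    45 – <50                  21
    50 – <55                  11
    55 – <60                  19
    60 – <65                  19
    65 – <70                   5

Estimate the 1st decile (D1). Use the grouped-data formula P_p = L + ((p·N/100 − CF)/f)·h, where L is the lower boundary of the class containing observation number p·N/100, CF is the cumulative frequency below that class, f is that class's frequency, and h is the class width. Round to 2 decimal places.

N = 97; target position k = 10/100 · 97 = 9.7.
Cumulative frequencies: 9, 22, 43, 54, 73, 92, 97.
Observation 9.7 falls in the class 40 – <45.
L = 40, CF = 9, f = 13, h = 5.
P10 = 40 + ((9.7 − 9)/13)·5 = 40 + 0.269231 = 40.2692.

40.27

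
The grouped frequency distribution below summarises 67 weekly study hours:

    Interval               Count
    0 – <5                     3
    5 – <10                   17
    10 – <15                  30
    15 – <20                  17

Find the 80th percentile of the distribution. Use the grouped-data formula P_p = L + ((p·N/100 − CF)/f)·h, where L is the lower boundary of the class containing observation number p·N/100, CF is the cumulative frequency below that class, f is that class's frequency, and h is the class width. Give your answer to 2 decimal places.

16.06

N = 67; target position k = 80/100 · 67 = 53.6.
Cumulative frequencies: 3, 20, 50, 67.
Observation 53.6 falls in the class 15 – <20.
L = 15, CF = 50, f = 17, h = 5.
P80 = 15 + ((53.6 − 50)/17)·5 = 15 + 1.05882 = 16.0588.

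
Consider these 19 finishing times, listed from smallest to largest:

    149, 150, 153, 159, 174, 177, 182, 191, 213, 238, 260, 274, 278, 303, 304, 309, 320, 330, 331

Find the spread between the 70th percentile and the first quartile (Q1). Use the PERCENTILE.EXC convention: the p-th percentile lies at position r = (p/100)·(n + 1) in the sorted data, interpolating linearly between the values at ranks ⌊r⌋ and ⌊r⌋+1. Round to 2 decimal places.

129.00

n = 19.
P25: r = 5 (integer) → 174.
P70: r = 14 (integer) → 303.
Difference: 303 − 174 = 129.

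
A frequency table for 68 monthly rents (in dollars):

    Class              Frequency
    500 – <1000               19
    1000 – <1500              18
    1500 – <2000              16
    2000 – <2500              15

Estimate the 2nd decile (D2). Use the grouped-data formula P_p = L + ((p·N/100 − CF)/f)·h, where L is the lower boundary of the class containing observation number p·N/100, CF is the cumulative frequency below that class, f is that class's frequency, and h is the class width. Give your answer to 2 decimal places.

N = 68; target position k = 20/100 · 68 = 13.6.
Cumulative frequencies: 19, 37, 53, 68.
Observation 13.6 falls in the class 500 – <1000.
L = 500, CF = 0, f = 19, h = 500.
P20 = 500 + ((13.6 − 0)/19)·500 = 500 + 357.895 = 857.895.

857.89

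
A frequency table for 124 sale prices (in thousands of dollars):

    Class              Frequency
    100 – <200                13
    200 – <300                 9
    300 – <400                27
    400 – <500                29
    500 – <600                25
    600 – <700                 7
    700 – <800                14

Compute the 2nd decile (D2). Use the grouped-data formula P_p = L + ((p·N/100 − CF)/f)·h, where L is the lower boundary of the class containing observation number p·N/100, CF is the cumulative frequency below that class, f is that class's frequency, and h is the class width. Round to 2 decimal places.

310.37

N = 124; target position k = 20/100 · 124 = 24.8.
Cumulative frequencies: 13, 22, 49, 78, 103, 110, 124.
Observation 24.8 falls in the class 300 – <400.
L = 300, CF = 22, f = 27, h = 100.
P20 = 300 + ((24.8 − 22)/27)·100 = 300 + 10.3704 = 310.37.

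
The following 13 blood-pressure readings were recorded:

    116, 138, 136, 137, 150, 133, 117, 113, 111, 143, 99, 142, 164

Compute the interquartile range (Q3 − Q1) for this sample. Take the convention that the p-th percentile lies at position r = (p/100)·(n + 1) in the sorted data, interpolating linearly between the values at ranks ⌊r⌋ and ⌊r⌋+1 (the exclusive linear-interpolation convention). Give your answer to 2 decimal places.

Sorted: 99, 111, 113, 116, 117, 133, 136, 137, 138, 142, 143, 150, 164.
n = 13.
P25: r = 3.5; ranks 3–4 are 113, 116; interpolating gives 114.5.
P75: r = 10.5; ranks 10–11 are 142, 143; interpolating gives 142.5.
Difference: 142.5 − 114.5 = 28.

28.00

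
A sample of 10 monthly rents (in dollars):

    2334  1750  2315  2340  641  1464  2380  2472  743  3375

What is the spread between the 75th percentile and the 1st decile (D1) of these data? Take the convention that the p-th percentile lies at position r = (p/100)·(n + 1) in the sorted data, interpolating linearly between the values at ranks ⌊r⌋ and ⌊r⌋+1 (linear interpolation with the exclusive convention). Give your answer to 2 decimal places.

Sorted: 641, 743, 1464, 1750, 2315, 2334, 2340, 2380, 2472, 3375.
n = 10.
P10: r = 1.1; ranks 1–2 are 641, 743; interpolating gives 651.2.
P75: r = 8.25; ranks 8–9 are 2380, 2472; interpolating gives 2403.
Difference: 2403 − 651.2 = 1751.8.

1751.80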